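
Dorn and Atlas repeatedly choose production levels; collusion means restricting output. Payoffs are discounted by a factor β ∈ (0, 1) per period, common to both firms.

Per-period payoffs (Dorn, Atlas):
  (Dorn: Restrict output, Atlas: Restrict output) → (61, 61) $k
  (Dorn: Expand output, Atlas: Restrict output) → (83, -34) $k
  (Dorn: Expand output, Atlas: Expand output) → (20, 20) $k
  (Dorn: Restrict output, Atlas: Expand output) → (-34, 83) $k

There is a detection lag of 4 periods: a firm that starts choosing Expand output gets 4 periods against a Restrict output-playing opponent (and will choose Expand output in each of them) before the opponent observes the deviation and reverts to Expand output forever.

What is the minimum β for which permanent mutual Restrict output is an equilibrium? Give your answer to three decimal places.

Deviating for the 4 undetected periods gains 83−61 = 22 per period over cooperation, then loses 61−20 = 41 per period forever once punishment starts.
Gain: 22(1 + β + … + β^3); loss: 41·β^4/(1−β).
No profitable deviation ⇔ 22(1−β^4) ≤ 41·β^4, i.e. β^4 ≥ 22/(22+41) = 22/63.
Hence β ≥ (22/63)^(1/4) ≈ 0.769.

0.769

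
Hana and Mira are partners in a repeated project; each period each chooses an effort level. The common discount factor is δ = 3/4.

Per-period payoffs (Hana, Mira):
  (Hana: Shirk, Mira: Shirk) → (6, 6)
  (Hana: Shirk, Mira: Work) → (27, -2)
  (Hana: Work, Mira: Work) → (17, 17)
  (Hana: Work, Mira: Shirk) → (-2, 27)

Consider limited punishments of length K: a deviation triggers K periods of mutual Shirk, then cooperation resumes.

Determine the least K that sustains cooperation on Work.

IC: δ(1−δ^K)/(1−δ) ≥ (27−17)/(17−6) = 10/11.
With δ = 3/4: need 1 − δ^K ≥ 10/11·(1−3/4)/(3/4), i.e. δ^K ≤ 0.6970.
Since (3/4)^1 = 0.7500 and (3/4)^2 = 0.5625, the smallest such K is 2.

2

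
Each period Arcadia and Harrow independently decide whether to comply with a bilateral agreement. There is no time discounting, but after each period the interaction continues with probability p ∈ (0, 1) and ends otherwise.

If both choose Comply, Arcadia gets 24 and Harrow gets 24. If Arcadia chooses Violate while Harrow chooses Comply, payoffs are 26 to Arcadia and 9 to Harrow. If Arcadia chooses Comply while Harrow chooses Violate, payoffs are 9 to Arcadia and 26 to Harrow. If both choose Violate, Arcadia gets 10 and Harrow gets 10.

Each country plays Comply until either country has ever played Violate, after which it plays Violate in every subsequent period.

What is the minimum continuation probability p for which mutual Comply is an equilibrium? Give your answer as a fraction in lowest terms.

Expected cooperation value is 24 + p·24 + p²·24 + … = 24/(1−p); deviation gives 26 + p·10/(1−p).
24 ≥ 26(1−p) + 10p ⇒ 16p ≥ 2 ⇒ p ≥ 2/16 = 1/8.

1/8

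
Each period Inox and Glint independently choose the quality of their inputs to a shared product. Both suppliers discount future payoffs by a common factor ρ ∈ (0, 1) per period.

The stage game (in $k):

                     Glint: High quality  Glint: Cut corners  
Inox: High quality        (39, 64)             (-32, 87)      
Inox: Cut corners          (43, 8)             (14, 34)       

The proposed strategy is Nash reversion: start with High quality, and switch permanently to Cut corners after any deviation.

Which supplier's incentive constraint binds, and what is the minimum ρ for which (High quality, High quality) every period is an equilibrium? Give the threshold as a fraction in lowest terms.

Inox's threshold: (43−39)/(43−14) = 4/29.
Glint's threshold: (87−64)/(87−34) = 23/53.
4/29 < 23/53, so Glint binds and ρ* = 23/53.

Glint; ρ ≥ 23/53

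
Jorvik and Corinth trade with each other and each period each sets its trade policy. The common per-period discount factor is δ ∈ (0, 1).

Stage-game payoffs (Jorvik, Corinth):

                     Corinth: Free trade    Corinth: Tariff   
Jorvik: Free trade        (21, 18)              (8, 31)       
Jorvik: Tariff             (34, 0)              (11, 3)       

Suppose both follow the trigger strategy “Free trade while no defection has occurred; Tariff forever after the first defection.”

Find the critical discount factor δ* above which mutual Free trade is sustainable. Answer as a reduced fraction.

13/23

For Jorvik: deviation gain 34−21 = 13, per-period punishment loss 21−11 = 10. IC gives δ ≥ 13/23.
For Corinth: gain 13, loss 15 per period, so δ ≥ 13/28.
The tighter constraint is Jorvik's, so cooperation needs δ ≥ 13/23.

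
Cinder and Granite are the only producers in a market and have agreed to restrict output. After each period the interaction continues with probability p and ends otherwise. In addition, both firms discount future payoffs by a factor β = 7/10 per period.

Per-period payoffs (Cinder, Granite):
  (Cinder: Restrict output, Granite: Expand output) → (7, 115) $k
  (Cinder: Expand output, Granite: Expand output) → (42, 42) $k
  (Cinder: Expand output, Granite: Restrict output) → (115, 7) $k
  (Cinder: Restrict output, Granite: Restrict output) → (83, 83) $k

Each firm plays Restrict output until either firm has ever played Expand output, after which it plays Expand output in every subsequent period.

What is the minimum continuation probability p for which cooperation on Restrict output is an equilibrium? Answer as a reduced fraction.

Expected continuation weight on next period's payoff is β·p = 7/10·p, which plays the role of the discount factor.
Cooperation requires 7/10·p ≥ (115−83)/(115−42) = 32/73, hence p ≥ 320/511.

320/511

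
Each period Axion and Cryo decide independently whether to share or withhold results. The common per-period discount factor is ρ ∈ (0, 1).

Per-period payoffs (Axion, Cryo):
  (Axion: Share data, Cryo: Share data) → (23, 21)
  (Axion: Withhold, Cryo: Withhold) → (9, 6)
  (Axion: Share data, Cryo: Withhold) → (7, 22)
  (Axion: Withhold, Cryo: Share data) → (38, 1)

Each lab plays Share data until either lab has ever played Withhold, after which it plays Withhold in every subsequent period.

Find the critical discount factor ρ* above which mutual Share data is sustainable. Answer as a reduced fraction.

Axion: cooperation gives 23 each period; deviation gives 38 once then 9 forever.
  23/(1−ρ) ≥ 38 + 9ρ/(1−ρ) ⇒ ρ ≥ 15/29.
Cryo: cooperation gives 21 each period; deviation gives 22 once then 6 forever.
  ρ ≥ 1/16.
Both must hold, so the binding constraint is Axion's: ρ ≥ 15/29.

15/29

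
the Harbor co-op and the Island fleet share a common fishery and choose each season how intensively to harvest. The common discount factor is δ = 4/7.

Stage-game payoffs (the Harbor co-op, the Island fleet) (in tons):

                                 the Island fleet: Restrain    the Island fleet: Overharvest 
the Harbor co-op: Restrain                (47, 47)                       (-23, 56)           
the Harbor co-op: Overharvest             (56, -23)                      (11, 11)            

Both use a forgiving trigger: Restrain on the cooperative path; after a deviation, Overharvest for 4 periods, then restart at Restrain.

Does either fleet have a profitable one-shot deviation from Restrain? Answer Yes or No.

Comparing payoff streams over the 5 periods until play realigns: cooperate → 47(1+δ+…+δ^4); deviate → 56 + 11(δ+…+δ^4).
Cooperation is sustained iff (47−11)(δ+…+δ^4) ≥ 56−47.
δ+…+δ^4 = 4/7·(1−(4/7)^4)/(1−4/7) = 1.1912, and (56−47)/(47−11) = 0.2500.
1.1912 ≥ 0.2500, so cooperation is sustainable.

No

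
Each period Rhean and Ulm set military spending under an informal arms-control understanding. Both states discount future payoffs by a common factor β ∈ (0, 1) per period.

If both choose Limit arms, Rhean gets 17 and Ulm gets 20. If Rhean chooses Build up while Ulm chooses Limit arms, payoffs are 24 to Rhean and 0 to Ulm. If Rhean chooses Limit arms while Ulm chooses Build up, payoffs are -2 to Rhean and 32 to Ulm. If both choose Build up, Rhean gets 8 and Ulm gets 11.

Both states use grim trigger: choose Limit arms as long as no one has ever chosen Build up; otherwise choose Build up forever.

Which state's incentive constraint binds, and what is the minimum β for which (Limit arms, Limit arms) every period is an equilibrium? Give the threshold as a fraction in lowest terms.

Rhean's threshold: (24−17)/(24−8) = 7/16.
Ulm's threshold: (32−20)/(32−11) = 4/7.
7/16 < 4/7, so Ulm binds and β* = 4/7.

Ulm; β ≥ 4/7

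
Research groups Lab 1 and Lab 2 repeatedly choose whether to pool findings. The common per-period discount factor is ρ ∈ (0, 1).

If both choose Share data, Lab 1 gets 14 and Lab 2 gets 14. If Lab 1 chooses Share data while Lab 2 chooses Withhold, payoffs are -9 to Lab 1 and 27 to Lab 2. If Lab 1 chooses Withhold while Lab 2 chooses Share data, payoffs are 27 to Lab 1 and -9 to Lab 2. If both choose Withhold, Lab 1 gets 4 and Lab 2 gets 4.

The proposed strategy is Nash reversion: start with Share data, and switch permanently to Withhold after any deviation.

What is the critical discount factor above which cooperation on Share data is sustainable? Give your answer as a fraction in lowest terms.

13/23

14/(1−ρ) ≥ 27 + 4ρ/(1−ρ)
14 ≥ 27 − 23ρ
ρ ≥ 13/23.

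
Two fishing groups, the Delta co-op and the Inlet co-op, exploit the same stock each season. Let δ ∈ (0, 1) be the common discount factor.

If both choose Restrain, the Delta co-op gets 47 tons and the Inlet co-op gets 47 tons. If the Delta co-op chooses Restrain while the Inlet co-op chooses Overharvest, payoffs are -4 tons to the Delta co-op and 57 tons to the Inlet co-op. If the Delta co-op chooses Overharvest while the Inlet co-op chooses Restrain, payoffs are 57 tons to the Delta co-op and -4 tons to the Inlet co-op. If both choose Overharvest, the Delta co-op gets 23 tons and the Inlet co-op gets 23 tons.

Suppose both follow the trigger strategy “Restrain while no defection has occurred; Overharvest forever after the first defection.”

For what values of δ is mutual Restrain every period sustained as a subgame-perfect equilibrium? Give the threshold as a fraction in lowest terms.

47/(1−δ) ≥ 57 + 23δ/(1−δ)
47 ≥ 57 − 34δ
δ ≥ 10/34 = 5/17.

5/17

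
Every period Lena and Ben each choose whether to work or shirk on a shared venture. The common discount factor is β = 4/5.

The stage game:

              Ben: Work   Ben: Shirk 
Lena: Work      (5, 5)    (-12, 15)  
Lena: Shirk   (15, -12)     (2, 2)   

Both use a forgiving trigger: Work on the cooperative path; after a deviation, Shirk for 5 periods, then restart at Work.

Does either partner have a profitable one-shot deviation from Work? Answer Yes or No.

Comparing payoff streams over the 6 periods until play realigns: cooperate → 5(1+β+…+β^5); deviate → 15 + 2(β+…+β^5).
Cooperation is sustained iff (5−2)(β+…+β^5) ≥ 15−5.
β+…+β^5 = 4/5·(1−(4/5)^5)/(1−4/5) = 2.6893, and (15−5)/(5−2) = 3.3333.
2.6893 < 3.3333, so cooperation is not sustainable.

Yes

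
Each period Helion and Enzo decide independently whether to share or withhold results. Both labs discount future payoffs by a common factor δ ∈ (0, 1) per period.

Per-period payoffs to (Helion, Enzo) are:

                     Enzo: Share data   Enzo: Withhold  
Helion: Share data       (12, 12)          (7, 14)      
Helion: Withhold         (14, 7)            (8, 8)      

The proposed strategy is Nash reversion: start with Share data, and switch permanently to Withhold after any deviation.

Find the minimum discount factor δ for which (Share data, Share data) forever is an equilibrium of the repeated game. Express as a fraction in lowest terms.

Cooperation forever yields 12 each period: 12/(1−δ).
Deviating yields 14 once, then 8 forever: 14 + 8δ/(1−δ).
No profitable deviation requires 12/(1−δ) ≥ 14 + 8δ/(1−δ).
Multiplying by (1−δ): 12 ≥ 14(1−δ) + 8δ = 14 − 6δ.
So 6δ ≥ 2, i.e. δ ≥ 2/6 = 1/3.

1/3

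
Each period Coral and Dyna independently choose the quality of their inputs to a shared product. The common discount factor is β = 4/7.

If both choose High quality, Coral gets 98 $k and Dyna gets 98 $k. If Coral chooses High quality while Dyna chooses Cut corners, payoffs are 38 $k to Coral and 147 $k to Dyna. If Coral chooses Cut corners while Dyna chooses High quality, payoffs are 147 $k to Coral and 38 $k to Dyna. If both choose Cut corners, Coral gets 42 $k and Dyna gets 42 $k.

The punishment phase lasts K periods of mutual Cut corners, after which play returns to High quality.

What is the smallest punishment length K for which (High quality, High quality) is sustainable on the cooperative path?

2

IC: β(1−β^K)/(1−β) ≥ (147−98)/(98−42) = 7/8.
With β = 4/7: need 1 − β^K ≥ 7/8·(1−4/7)/(4/7), i.e. β^K ≤ 0.3438.
Since (4/7)^1 = 0.5714 and (4/7)^2 = 0.3265, the smallest such K is 2.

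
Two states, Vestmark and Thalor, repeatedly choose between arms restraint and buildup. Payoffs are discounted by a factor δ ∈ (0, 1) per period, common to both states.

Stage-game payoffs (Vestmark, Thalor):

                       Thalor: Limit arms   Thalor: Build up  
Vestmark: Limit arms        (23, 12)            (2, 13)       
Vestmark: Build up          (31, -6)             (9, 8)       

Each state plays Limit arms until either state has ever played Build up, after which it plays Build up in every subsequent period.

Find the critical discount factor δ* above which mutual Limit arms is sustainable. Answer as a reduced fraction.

4/11

Vestmark: cooperation gives 23 each period; deviation gives 31 once then 9 forever.
  23/(1−δ) ≥ 31 + 9δ/(1−δ) ⇒ δ ≥ 8/22 = 4/11.
Thalor: cooperation gives 12 each period; deviation gives 13 once then 8 forever.
  δ ≥ 1/5.
Both must hold, so the binding constraint is Vestmark's: δ ≥ 4/11.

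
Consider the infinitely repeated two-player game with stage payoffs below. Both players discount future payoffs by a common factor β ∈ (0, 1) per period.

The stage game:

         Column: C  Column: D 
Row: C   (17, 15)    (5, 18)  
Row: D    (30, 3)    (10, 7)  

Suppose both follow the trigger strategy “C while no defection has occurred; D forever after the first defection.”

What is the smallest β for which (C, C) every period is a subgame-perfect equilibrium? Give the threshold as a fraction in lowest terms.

Row's threshold: (30−17)/(30−10) = 13/20.
Column's threshold: (18−15)/(18−7) = 3/11.
13/20 > 3/11, so Row binds and β* = 13/20.

13/20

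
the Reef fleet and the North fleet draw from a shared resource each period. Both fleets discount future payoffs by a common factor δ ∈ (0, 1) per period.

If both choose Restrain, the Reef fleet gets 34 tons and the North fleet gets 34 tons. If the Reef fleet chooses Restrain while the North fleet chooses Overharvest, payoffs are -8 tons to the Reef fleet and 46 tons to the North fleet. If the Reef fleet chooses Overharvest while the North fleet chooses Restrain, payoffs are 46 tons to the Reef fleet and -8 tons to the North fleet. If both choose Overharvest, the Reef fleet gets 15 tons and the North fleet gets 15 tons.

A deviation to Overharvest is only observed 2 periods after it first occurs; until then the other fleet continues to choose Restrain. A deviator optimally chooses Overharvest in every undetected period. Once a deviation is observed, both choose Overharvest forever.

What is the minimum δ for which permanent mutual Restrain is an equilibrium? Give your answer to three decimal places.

The best deviation is to choose Overharvest for all 2 undetected periods, earning 46 each, then 15 forever once detected.
Deviation value: 46(1−δ^2)/(1−δ) + 15δ^2/(1−δ); cooperation value: 34/(1−δ).
IC: 34 ≥ 46(1−δ^2) + 15δ^2 = 46 − 31δ^2.
So δ^2 ≥ 12/31, giving δ ≥ (12/31)^(1/2) ≈ 0.622.

0.622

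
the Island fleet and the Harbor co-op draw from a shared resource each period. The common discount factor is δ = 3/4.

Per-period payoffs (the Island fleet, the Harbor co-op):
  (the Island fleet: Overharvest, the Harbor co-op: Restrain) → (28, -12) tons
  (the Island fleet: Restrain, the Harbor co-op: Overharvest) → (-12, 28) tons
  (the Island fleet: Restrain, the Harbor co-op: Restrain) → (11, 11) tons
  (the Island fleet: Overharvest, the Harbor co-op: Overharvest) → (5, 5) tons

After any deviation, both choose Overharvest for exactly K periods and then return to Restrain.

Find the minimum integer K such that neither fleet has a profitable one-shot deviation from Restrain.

No profitable deviation requires (11−5)(δ+…+δ^K) ≥ 28−11, i.e. δ+…+δ^K ≥ 17/6 ≈ 2.8333.
With δ = 3/4, the partial sums are K=1: 0.7500, K=2: 1.3125, …, K=9: 2.7747, K=10: 2.8311, K=11: 2.8733.
K = 11 is the first length at which the sum reaches 2.8333.

11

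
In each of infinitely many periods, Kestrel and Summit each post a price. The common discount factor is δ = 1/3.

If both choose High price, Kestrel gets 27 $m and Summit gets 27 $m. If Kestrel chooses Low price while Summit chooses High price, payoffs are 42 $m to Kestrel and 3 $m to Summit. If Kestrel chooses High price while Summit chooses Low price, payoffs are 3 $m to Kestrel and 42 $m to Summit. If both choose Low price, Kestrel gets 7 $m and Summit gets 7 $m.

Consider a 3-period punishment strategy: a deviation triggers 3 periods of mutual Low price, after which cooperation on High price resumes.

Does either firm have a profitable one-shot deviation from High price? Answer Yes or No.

Comparing payoff streams over the 4 periods until play realigns: cooperate → 27(1+δ+…+δ^3); deviate → 42 + 7(δ+…+δ^3).
Cooperation is sustained iff (27−7)(δ+…+δ^3) ≥ 42−27.
δ+…+δ^3 = 1/3·(1−(1/3)^3)/(1−1/3) = 0.4815, and (42−27)/(27−7) = 0.7500.
0.4815 < 0.7500, so cooperation is not sustainable.

Yes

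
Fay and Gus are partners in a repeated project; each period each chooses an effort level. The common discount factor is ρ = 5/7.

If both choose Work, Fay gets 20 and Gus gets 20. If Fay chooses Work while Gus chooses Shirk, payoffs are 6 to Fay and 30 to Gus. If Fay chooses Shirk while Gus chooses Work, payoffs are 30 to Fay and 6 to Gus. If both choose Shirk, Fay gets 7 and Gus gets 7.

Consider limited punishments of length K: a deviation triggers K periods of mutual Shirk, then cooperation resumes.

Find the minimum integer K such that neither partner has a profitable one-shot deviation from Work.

2

IC: ρ(1−ρ^K)/(1−ρ) ≥ (30−20)/(20−7) = 10/13.
With ρ = 5/7: need 1 − ρ^K ≥ 10/13·(1−5/7)/(5/7), i.e. ρ^K ≤ 0.6923.
Since (5/7)^1 = 0.7143 and (5/7)^2 = 0.5102, the smallest such K is 2.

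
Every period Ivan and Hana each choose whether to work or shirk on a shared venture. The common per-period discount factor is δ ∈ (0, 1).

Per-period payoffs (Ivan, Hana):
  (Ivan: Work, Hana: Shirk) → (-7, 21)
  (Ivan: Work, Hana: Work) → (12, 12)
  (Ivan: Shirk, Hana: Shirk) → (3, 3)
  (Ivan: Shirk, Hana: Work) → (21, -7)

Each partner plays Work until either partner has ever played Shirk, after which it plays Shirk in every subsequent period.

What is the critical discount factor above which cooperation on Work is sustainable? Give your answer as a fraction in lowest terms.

Cooperation forever yields 12 each period: 12/(1−δ).
Deviating yields 21 once, then 3 forever: 21 + 3δ/(1−δ).
No profitable deviation requires 12/(1−δ) ≥ 21 + 3δ/(1−δ).
Multiplying by (1−δ): 12 ≥ 21(1−δ) + 3δ = 21 − 18δ.
So 18δ ≥ 9, i.e. δ ≥ 9/18 = 1/2.

1/2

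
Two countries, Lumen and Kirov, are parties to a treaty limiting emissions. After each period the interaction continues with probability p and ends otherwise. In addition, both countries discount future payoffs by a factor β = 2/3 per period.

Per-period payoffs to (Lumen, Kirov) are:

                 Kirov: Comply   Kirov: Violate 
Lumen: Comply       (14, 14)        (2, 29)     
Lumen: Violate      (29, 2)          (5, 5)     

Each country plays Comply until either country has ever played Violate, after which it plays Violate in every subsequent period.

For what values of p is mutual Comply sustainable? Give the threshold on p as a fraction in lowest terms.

Expected continuation weight on next period's payoff is β·p = 2/3·p, which plays the role of the discount factor.
Cooperation requires 2/3·p ≥ (29−14)/(29−5) = 5/8, hence p ≥ 15/16.

15/16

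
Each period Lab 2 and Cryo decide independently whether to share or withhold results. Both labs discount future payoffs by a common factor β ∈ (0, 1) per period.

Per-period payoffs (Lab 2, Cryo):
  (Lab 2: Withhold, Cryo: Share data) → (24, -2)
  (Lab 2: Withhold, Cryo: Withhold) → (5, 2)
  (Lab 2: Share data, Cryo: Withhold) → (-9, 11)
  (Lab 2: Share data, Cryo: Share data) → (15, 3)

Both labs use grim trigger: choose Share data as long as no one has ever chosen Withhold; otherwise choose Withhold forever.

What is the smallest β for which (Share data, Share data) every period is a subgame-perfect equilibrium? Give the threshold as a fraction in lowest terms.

8/9

For Lab 2: deviation gain 24−15 = 9, per-period punishment loss 15−5 = 10. IC gives β ≥ 9/19.
For Cryo: gain 8, loss 1 per period, so β ≥ 8/9.
The tighter constraint is Cryo's, so cooperation needs β ≥ 8/9.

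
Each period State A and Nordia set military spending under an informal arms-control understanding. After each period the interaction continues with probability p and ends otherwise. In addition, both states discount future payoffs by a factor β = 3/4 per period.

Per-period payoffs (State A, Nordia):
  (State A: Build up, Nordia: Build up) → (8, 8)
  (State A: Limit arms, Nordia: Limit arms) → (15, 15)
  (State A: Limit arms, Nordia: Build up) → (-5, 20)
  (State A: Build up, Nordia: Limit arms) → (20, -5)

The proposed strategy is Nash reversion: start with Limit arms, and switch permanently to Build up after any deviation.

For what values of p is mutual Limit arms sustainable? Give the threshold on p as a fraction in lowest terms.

5/9

Expected continuation weight on next period's payoff is β·p = 3/4·p, which plays the role of the discount factor.
Cooperation requires 3/4·p ≥ (20−15)/(20−8) = 5/12, hence p ≥ 5/9.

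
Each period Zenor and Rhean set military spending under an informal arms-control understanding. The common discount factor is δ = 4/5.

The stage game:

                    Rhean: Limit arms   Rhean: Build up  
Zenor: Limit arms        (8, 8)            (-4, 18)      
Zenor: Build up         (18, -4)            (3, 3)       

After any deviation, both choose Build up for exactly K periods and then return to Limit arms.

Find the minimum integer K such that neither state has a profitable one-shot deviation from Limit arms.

Need Σ_{k=1}^{K} δ^k ≥ (18−8)/(8−3) = 2.0000 at δ = 4/5.
At K = 3 the sum is 1.9520 < 2.0000; at K = 4 it is 2.3616 ≥ 2.0000.
So the minimum punishment length is K = 4.

4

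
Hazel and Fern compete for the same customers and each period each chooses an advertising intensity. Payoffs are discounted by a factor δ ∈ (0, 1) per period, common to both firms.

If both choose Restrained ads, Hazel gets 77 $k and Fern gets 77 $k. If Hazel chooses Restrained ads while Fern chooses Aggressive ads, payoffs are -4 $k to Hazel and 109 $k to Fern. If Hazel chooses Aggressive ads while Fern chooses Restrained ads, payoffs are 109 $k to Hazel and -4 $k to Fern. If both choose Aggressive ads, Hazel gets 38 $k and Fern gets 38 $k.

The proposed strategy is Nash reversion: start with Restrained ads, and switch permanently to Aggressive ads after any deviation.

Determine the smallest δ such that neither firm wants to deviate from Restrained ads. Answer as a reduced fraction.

32/71

77/(1−δ) ≥ 109 + 38δ/(1−δ)
77 ≥ 109 − 71δ
δ ≥ 32/71.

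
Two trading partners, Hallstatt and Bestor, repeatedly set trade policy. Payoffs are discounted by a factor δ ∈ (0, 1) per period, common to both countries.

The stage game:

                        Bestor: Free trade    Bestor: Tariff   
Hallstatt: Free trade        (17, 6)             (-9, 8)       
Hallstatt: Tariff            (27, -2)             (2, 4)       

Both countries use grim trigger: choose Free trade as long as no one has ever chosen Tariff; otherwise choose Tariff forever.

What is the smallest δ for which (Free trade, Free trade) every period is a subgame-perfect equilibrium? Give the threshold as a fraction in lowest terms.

For Hallstatt: deviation gain 27−17 = 10, per-period punishment loss 17−2 = 15. IC gives δ ≥ 10/25 = 2/5.
For Bestor: gain 2, loss 2 per period, so δ ≥ 2/4 = 1/2.
The tighter constraint is Bestor's, so cooperation needs δ ≥ 1/2.

1/2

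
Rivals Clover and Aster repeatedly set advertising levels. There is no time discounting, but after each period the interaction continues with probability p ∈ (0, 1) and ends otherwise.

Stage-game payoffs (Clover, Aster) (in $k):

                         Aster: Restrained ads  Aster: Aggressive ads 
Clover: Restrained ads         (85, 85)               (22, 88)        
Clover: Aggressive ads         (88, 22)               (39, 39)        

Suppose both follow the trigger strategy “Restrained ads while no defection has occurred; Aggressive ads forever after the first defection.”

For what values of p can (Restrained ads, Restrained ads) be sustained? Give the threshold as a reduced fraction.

3/49

With no time discounting, the continuation probability p plays the role of the discount factor.
Grim-trigger IC: 85/(1−p) ≥ 88 + 39p/(1−p) ⇒ p ≥ (88−85)/(88−39) = 3/49.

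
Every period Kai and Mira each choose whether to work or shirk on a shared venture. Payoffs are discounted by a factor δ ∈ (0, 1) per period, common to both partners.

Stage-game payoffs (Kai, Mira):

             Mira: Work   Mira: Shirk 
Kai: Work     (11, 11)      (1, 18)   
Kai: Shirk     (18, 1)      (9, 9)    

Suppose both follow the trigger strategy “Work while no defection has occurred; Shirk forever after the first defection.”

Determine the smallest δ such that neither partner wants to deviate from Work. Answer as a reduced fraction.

7/9

Cooperation forever yields 11 each period: 11/(1−δ).
Deviating yields 18 once, then 9 forever: 18 + 9δ/(1−δ).
No profitable deviation requires 11/(1−δ) ≥ 18 + 9δ/(1−δ).
Multiplying by (1−δ): 11 ≥ 18(1−δ) + 9δ = 18 − 9δ.
So 9δ ≥ 7, i.e. δ ≥ 7/9.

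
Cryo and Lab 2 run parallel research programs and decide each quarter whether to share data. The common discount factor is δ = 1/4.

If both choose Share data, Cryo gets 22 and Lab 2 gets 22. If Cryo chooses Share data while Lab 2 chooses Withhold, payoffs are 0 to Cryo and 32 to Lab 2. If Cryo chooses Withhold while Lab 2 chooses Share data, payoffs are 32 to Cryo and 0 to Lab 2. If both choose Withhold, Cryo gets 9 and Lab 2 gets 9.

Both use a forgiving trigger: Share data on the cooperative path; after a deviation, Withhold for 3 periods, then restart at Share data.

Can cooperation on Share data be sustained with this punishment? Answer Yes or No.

No

Comparing payoff streams over the 4 periods until play realigns: cooperate → 22(1+δ+…+δ^3); deviate → 32 + 9(δ+…+δ^3).
Cooperation is sustained iff (22−9)(δ+…+δ^3) ≥ 32−22.
δ+…+δ^3 = 1/4·(1−(1/4)^3)/(1−1/4) = 0.3281, and (32−22)/(22−9) = 0.7692.
0.3281 < 0.7692, so cooperation is not sustainable.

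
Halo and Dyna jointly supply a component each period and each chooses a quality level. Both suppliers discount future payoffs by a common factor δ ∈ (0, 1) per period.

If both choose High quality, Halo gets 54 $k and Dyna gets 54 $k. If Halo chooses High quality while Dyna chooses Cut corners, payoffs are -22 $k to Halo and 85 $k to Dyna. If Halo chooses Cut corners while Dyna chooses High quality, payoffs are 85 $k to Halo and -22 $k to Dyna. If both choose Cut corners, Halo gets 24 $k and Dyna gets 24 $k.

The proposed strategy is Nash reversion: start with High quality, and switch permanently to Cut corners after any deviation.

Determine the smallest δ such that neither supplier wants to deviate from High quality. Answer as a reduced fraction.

Cooperation forever yields 54 each period: 54/(1−δ).
Deviating yields 85 once, then 24 forever: 85 + 24δ/(1−δ).
No profitable deviation requires 54/(1−δ) ≥ 85 + 24δ/(1−δ).
Multiplying by (1−δ): 54 ≥ 85(1−δ) + 24δ = 85 − 61δ.
So 61δ ≥ 31, i.e. δ ≥ 31/61.

31/61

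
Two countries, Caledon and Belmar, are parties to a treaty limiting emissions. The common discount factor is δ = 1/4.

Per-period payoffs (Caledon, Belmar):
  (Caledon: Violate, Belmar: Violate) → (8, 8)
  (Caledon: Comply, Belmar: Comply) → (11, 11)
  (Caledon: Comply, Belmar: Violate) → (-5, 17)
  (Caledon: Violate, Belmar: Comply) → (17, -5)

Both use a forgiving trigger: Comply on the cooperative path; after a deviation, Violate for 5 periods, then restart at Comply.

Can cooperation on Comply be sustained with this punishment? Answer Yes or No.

No

Comparing payoff streams over the 6 periods until play realigns: cooperate → 11(1+δ+…+δ^5); deviate → 17 + 8(δ+…+δ^5).
Cooperation is sustained iff (11−8)(δ+…+δ^5) ≥ 17−11.
δ+…+δ^5 = 1/4·(1−(1/4)^5)/(1−1/4) = 0.3330, and (17−11)/(11−8) = 2.0000.
0.3330 < 2.0000, so cooperation is not sustainable.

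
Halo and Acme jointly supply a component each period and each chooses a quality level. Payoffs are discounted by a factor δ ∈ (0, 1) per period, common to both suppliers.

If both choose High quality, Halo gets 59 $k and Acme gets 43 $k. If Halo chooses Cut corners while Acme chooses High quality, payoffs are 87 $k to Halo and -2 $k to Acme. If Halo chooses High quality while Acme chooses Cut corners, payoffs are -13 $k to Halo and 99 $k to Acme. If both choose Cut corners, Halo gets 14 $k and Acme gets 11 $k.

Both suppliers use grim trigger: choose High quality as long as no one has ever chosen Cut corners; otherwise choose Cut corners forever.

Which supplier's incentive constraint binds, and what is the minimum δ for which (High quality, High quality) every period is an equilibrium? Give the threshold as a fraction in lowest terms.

For Halo: deviation gain 87−59 = 28, per-period punishment loss 59−14 = 45. IC gives δ ≥ 28/73.
For Acme: gain 56, loss 32 per period, so δ ≥ 56/88 = 7/11.
The tighter constraint is Acme's, so cooperation needs δ ≥ 7/11.

Acme; δ ≥ 7/11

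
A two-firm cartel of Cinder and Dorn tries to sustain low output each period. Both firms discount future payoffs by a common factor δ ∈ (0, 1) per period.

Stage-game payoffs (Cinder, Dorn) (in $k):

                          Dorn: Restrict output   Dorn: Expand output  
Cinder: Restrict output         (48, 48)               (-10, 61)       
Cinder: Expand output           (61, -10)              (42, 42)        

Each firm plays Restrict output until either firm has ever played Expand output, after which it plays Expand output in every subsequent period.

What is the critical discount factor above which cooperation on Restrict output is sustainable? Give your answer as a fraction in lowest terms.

Under grim trigger the critical discount factor is (T−C)/(T−P) with T = 61, C = 48, P = 42.
δ* = (61−48)/(61−42) = 13/19.

13/19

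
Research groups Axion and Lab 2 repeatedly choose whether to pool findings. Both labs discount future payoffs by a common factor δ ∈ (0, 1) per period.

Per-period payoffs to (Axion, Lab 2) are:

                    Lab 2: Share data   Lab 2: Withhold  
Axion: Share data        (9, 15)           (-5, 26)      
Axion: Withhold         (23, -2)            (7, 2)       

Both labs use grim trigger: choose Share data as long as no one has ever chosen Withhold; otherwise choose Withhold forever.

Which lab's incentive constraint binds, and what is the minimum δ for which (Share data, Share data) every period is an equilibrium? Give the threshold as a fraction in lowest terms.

For Axion: deviation gain 23−9 = 14, per-period punishment loss 9−7 = 2. IC gives δ ≥ 14/16 = 7/8.
For Lab 2: gain 11, loss 13 per period, so δ ≥ 11/24.
The tighter constraint is Axion's, so cooperation needs δ ≥ 7/8.

Axion; δ ≥ 7/8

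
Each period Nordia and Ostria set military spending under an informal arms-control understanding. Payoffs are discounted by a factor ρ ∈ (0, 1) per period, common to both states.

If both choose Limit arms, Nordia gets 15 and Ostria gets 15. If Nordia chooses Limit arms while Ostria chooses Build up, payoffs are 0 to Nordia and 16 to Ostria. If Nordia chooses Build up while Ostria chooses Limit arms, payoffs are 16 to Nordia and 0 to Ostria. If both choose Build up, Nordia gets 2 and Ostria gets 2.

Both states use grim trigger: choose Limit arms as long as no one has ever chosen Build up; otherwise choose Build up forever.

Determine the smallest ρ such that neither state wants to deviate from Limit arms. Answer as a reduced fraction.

Under grim trigger the critical discount factor is (T−C)/(T−P) with T = 16, C = 15, P = 2.
ρ* = (16−15)/(16−2) = 1/14.

1/14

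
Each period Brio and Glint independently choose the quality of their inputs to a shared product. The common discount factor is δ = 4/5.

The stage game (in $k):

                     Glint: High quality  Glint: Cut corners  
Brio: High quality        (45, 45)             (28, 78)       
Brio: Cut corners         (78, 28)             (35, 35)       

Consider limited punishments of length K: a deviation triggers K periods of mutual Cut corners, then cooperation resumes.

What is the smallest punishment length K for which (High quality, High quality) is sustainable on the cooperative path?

IC: δ(1−δ^K)/(1−δ) ≥ (78−45)/(45−35) = 33/10.
With δ = 4/5: need 1 − δ^K ≥ 33/10·(1−4/5)/(4/5), i.e. δ^K ≤ 0.1750.
Since (4/5)^7 = 0.2097 and (4/5)^8 = 0.1678, the smallest such K is 8.

8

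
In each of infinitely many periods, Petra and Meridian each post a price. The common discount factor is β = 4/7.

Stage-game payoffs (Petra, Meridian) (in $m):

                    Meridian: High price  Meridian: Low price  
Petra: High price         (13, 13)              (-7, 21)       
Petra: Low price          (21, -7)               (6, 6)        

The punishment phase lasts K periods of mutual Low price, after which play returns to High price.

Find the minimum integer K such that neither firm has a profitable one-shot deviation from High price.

IC: β(1−β^K)/(1−β) ≥ (21−13)/(13−6) = 8/7.
With β = 4/7: need 1 − β^K ≥ 8/7·(1−4/7)/(4/7), i.e. β^K ≤ 0.1429.
Since (4/7)^3 = 0.1866 and (4/7)^4 = 0.1066, the smallest such K is 4.

4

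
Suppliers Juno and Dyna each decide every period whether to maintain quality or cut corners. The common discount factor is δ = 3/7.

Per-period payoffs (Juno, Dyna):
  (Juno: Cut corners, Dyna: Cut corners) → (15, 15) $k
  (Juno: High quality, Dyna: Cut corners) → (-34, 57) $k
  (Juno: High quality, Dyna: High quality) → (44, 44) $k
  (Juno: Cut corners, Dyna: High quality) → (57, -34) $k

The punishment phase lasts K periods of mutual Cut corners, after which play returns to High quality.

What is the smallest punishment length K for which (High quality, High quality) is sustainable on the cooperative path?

IC: δ(1−δ^K)/(1−δ) ≥ (57−44)/(44−15) = 13/29.
With δ = 3/7: need 1 − δ^K ≥ 13/29·(1−3/7)/(3/7), i.e. δ^K ≤ 0.4023.
Since (3/7)^1 = 0.4286 and (3/7)^2 = 0.1837, the smallest such K is 2.

2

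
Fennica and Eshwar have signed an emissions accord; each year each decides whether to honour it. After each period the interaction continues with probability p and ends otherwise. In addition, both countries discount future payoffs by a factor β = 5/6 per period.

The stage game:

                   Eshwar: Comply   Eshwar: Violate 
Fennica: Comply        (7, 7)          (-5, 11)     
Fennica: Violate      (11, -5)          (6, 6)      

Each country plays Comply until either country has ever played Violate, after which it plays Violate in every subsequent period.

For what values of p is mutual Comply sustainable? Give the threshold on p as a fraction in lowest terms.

With continuation probability p and discount β, the effective per-period discount factor is βp.
Grim-trigger IC: βp ≥ (11−7)/(11−6) = 4/5.
So p ≥ (4/5)/(5/6) = 24/25.

24/25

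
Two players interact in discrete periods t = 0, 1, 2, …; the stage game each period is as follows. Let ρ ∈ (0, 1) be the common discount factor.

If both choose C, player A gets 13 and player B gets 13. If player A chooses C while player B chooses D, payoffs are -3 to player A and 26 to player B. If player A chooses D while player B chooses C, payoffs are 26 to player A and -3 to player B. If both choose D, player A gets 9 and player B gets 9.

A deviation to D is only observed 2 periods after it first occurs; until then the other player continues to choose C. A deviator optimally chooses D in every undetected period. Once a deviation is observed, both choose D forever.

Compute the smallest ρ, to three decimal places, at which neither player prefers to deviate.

0.874

Deviating for the 2 undetected periods gains 26−13 = 13 per period over cooperation, then loses 13−9 = 4 per period forever once punishment starts.
Gain: 13(1 + ρ + … + ρ^1); loss: 4·ρ^2/(1−ρ).
No profitable deviation ⇔ 13(1−ρ^2) ≤ 4·ρ^2, i.e. ρ^2 ≥ 13/(13+4) = 13/17.
Hence ρ ≥ (13/17)^(1/2) ≈ 0.874.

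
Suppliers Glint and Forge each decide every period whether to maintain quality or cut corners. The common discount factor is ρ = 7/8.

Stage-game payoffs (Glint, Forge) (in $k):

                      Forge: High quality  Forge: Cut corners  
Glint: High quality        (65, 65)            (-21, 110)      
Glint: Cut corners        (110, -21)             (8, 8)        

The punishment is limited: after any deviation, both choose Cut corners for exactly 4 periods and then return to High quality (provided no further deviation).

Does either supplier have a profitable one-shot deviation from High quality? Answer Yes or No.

IC: ρ+…+ρ^4 ≥ (110−65)/(65−8) = 15/19.
At ρ = 7/8: partial sum = 2.8967 ≥ 0.7895. Cooperation sustainable.

No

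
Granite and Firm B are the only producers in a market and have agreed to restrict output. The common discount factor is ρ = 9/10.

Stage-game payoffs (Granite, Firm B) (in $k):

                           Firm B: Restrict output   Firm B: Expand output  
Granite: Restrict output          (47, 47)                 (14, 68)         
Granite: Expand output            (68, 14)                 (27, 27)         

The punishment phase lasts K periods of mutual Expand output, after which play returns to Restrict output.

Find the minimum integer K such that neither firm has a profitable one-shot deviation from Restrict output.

2

IC: ρ(1−ρ^K)/(1−ρ) ≥ (68−47)/(47−27) = 21/20.
With ρ = 9/10: need 1 − ρ^K ≥ 21/20·(1−9/10)/(9/10), i.e. ρ^K ≤ 0.8833.
Since (9/10)^1 = 0.9000 and (9/10)^2 = 0.8100, the smallest such K is 2.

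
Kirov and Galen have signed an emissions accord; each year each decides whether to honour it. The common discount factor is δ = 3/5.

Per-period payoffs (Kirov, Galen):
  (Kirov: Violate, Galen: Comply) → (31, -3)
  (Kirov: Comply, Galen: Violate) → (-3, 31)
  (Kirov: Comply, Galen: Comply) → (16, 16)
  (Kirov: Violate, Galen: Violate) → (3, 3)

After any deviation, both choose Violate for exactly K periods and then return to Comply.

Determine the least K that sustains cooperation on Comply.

Need Σ_{k=1}^{K} δ^k ≥ (31−16)/(16−3) = 1.1538 at δ = 3/5.
At K = 2 the sum is 0.9600 < 1.1538; at K = 3 it is 1.1760 ≥ 1.1538.
So the minimum punishment length is K = 3.

3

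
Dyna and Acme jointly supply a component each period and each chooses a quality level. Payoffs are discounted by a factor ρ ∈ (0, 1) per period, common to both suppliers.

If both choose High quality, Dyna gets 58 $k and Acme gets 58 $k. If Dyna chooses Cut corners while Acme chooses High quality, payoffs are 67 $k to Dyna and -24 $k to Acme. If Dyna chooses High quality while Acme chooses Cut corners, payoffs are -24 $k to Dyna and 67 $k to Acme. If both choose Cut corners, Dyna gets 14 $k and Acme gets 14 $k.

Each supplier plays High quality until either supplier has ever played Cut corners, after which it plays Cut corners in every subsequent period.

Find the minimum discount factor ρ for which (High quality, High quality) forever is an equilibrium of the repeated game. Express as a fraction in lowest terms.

9/53

Cooperation forever yields 58 each period: 58/(1−ρ).
Deviating yields 67 once, then 14 forever: 67 + 14ρ/(1−ρ).
No profitable deviation requires 58/(1−ρ) ≥ 67 + 14ρ/(1−ρ).
Multiplying by (1−ρ): 58 ≥ 67(1−ρ) + 14ρ = 67 − 53ρ.
So 53ρ ≥ 9, i.e. ρ ≥ 9/53.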